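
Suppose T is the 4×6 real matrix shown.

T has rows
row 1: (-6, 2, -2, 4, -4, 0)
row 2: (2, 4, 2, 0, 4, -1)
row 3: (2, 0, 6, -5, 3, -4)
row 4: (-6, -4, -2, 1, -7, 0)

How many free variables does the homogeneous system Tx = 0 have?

Row reduce to echelon form.
R2 ← R2 + (1/3)·R1: [0, 14/3, 4/3, 4/3, 8/3, -1]
R3 ← R3 + (1/3)·R1: [0, 2/3, 16/3, -11/3, 5/3, -4]
R4 ← R4 − R1: [0, -6, 0, -3, -3, 0]
R3 ← R3 − (1/7)·R2: [0, 0, 36/7, -27/7, 9/7, -27/7]
R4 ← R4 + (9/7)·R2: [0, 0, 12/7, -9/7, 3/7, -9/7]
R4 ← R4 − (1/3)·R3: [0, 0, 0, 0, 0, 0]
3 nonzero rows, so rank(T) = 3.
T has 6 columns; by rank–nullity, nullity = 6 − 3 = 3.

3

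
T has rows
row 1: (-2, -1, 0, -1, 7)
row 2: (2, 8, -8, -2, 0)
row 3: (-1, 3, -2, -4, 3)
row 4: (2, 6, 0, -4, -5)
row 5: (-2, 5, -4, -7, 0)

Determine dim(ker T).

Row reduce to echelon form.
R2 ← R2 + R1: [0, 7, -8, -3, 7]
R3 ← R3 − (1/2)·R1: [0, 7/2, -2, -7/2, -1/2]
R4 ← R4 + R1: [0, 5, 0, -5, 2]
R5 ← R5 − R1: [0, 6, -4, -6, -7]
R3 ← R3 − (1/2)·R2: [0, 0, 2, -2, -4]
R4 ← R4 − (5/7)·R2: [0, 0, 40/7, -20/7, -3]
R5 ← R5 − (6/7)·R2: [0, 0, 20/7, -24/7, -13]
R4 ← R4 − (20/7)·R3: [0, 0, 0, 20/7, 59/7]
R5 ← R5 − (10/7)·R3: [0, 0, 0, -4/7, -51/7]
R5 ← R5 + (1/5)·R4: [0, 0, 0, 0, -28/5]
5 nonzero rows, so rank(T) = 5.
T has 5 columns; by rank–nullity, nullity = 5 − 5 = 0.

0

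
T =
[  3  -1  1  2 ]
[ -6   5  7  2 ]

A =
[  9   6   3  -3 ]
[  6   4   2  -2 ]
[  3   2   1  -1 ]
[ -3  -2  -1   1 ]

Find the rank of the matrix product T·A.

1

First compute TA:
[[ 18,  12,   6,  -6],
 [ -9,  -6,  -3,   3]]
Now row reduce the product.
R2 ← R2 + (1/2)·R1: [0, 0, 0, 0]
1 nonzero row, so rank(TA) = 1.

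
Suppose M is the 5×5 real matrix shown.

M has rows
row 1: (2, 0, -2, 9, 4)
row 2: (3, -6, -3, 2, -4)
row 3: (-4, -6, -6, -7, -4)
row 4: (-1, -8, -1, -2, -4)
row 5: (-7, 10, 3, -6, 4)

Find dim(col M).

5

Row reduce to echelon form.
R2 ← R2 − (3/2)·R1: [0, -6, 0, -23/2, -10]
R3 ← R3 + (2)·R1: [0, -6, -10, 11, 4]
R4 ← R4 + (1/2)·R1: [0, -8, -2, 5/2, -2]
R5 ← R5 + (7/2)·R1: [0, 10, -4, 51/2, 18]
R3 ← R3 − R2: [0, 0, -10, 45/2, 14]
R4 ← R4 − (4/3)·R2: [0, 0, -2, 107/6, 34/3]
R5 ← R5 + (5/3)·R2: [0, 0, -4, 19/3, 4/3]
R4 ← R4 − (1/5)·R3: [0, 0, 0, 40/3, 128/15]
R5 ← R5 − (2/5)·R3: [0, 0, 0, -8/3, -64/15]
R5 ← R5 + (1/5)·R4: [0, 0, 0, 0, -64/25]
Echelon form has 5 nonzero rows, so rank(M) = 5.
The column space has dimension equal to the rank: 5.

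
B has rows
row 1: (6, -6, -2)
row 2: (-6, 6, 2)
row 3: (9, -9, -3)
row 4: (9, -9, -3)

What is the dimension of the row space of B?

1

Row reduce to echelon form.
R2 ← R2 + R1: [0, 0, 0]
R3 ← R3 − (3/2)·R1: [0, 0, 0]
R4 ← R4 − (3/2)·R1: [0, 0, 0]
Echelon form has 1 nonzero row, so rank(B) = 1.
The row space has dimension equal to the rank: 1.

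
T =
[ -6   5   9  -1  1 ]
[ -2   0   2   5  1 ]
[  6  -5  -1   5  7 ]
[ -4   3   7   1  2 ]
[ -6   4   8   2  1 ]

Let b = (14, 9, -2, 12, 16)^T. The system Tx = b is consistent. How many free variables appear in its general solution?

Row reduce the augmented matrix [T | b].
R2 ← R2 − (1/3)·R1: [0, -5/3, -1, 16/3, 2/3, 13/3]
R3 ← R3 + R1: [0, 0, 8, 4, 8, 12]
R4 ← R4 − (2/3)·R1: [0, -1/3, 1, 5/3, 4/3, 8/3]
R5 ← R5 − R1: [0, -1, -1, 3, 0, 2]
R4 ← R4 − (1/5)·R2: [0, 0, 6/5, 3/5, 6/5, 9/5]
R5 ← R5 − (3/5)·R2: [0, 0, -2/5, -1/5, -2/5, -3/5]
R4 ← R4 − (3/20)·R3: [0, 0, 0, 0, 0, 0]
R5 ← R5 + (1/20)·R3: [0, 0, 0, 0, 0, 0]
The echelon form has 3 nonzero rows, and every pivot lies in the first 5 columns, so rank(T) = rank([T|b]) = 3.
The system is consistent.
Free variables = (unknowns) − (rank) = 5 − 3 = 2.

2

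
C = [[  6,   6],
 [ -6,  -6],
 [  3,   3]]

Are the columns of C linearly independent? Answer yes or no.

no

Row reduce C to echelon form.
R2 ← R2 + R1: [0, 0]
R3 ← R3 − (1/2)·R1: [0, 0]
1 pivot among 2 columns.
Only 1 < 2 pivot columns, so the columns are linearly dependent.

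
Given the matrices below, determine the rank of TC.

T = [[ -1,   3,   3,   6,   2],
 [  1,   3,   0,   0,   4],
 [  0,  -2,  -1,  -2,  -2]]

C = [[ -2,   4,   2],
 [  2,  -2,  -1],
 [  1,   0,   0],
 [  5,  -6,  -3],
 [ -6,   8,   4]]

First compute TC:
[[ 29, -30, -15],
 [-20,  30,  15],
 [ -3,   0,   0]]
Now row reduce the product.
R2 ← R2 + (20/29)·R1: [0, 270/29, 135/29]
R3 ← R3 + (3/29)·R1: [0, -90/29, -45/29]
R3 ← R3 + (1/3)·R2: [0, 0, 0]
2 nonzero rows, so rank(TC) = 2.

2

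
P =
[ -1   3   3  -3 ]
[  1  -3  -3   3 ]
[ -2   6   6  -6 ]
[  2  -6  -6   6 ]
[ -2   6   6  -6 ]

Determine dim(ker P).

3

Row reduce to echelon form.
R2 ← R2 + R1: [0, 0, 0, 0]
R3 ← R3 − (2)·R1: [0, 0, 0, 0]
R4 ← R4 + (2)·R1: [0, 0, 0, 0]
R5 ← R5 − (2)·R1: [0, 0, 0, 0]
1 nonzero row, so rank(P) = 1.
P has 4 columns; by rank–nullity, nullity = 4 − 1 = 3.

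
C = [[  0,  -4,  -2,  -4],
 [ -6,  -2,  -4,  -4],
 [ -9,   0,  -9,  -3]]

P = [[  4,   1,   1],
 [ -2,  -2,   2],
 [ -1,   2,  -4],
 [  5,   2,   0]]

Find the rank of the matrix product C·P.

First compute CP:
[[-10,  -4,   0],
 [-36, -18,   6],
 [-42, -33,  27]]
Now row reduce the product.
R2 ← R2 − (18/5)·R1: [0, -18/5, 6]
R3 ← R3 − (21/5)·R1: [0, -81/5, 27]
R3 ← R3 − (9/2)·R2: [0, 0, 0]
2 nonzero rows, so rank(CP) = 2.

2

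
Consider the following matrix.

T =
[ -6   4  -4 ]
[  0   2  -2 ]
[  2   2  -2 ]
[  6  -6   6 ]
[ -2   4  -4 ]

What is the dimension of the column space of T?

Row reduce to echelon form.
R3 ← R3 + (1/3)·R1: [0, 10/3, -10/3]
R4 ← R4 + R1: [0, -2, 2]
R5 ← R5 − (1/3)·R1: [0, 8/3, -8/3]
R3 ← R3 − (5/3)·R2: [0, 0, 0]
R4 ← R4 + R2: [0, 0, 0]
R5 ← R5 − (4/3)·R2: [0, 0, 0]
Echelon form has 2 nonzero rows, so rank(T) = 2.
The column space has dimension equal to the rank: 2.

2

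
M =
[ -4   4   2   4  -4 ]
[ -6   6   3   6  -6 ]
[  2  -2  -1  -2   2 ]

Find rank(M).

1

Row reduce to echelon form.
R2 ← R2 − (3/2)·R1: [0, 0, 0, 0, 0]
R3 ← R3 + (1/2)·R1: [0, 0, 0, 0, 0]
Echelon form has 1 nonzero row, so rank(M) = 1.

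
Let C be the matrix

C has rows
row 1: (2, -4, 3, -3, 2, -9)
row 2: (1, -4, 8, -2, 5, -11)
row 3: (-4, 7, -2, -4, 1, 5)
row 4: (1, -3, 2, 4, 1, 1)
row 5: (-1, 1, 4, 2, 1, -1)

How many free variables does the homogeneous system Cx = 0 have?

2

Row reduce to echelon form.
R2 ← R2 − (1/2)·R1: [0, -2, 13/2, -1/2, 4, -13/2]
R3 ← R3 + (2)·R1: [0, -1, 4, -10, 5, -13]
R4 ← R4 − (1/2)·R1: [0, -1, 1/2, 11/2, 0, 11/2]
R5 ← R5 + (1/2)·R1: [0, -1, 11/2, 1/2, 2, -11/2]
R3 ← R3 − (1/2)·R2: [0, 0, 3/4, -39/4, 3, -39/4]
R4 ← R4 − (1/2)·R2: [0, 0, -11/4, 23/4, -2, 35/4]
R5 ← R5 − (1/2)·R2: [0, 0, 9/4, 3/4, 0, -9/4]
R4 ← R4 + (11/3)·R3: [0, 0, 0, -30, 9, -27]
R5 ← R5 − (3)·R3: [0, 0, 0, 30, -9, 27]
R5 ← R5 + R4: [0, 0, 0, 0, 0, 0]
4 nonzero rows, so rank(C) = 4.
C has 6 columns; by rank–nullity, nullity = 6 − 4 = 2.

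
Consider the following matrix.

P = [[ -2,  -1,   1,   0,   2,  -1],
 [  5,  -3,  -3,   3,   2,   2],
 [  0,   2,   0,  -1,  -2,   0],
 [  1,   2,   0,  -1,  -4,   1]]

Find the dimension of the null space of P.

Row reduce to echelon form.
R2 ← R2 + (5/2)·R1: [0, -11/2, -1/2, 3, 7, -1/2]
R4 ← R4 + (1/2)·R1: [0, 3/2, 1/2, -1, -3, 1/2]
R3 ← R3 + (4/11)·R2: [0, 0, -2/11, 1/11, 6/11, -2/11]
R4 ← R4 + (3/11)·R2: [0, 0, 4/11, -2/11, -12/11, 4/11]
R4 ← R4 + (2)·R3: [0, 0, 0, 0, 0, 0]
3 nonzero rows, so rank(P) = 3.
P has 6 columns; by rank–nullity, nullity = 6 − 3 = 3.

3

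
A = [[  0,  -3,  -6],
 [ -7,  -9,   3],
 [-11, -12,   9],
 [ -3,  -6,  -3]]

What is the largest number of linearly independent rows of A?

2

Row reduce to echelon form.
Swap R1 ↔ R2
R3 ← R3 − (11/7)·R1: [0, 15/7, 30/7]
R4 ← R4 − (3/7)·R1: [0, -15/7, -30/7]
R3 ← R3 + (5/7)·R2: [0, 0, 0]
R4 ← R4 − (5/7)·R2: [0, 0, 0]
Echelon form has 2 nonzero rows, so rank(A) = 2.
The rank gives the maximum number of linearly independent rows: 2.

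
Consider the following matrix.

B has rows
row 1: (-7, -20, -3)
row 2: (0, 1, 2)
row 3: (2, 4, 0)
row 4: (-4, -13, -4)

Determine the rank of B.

3

Row reduce to echelon form.
R3 ← R3 + (2/7)·R1: [0, -12/7, -6/7]
R4 ← R4 − (4/7)·R1: [0, -11/7, -16/7]
R3 ← R3 + (12/7)·R2: [0, 0, 18/7]
R4 ← R4 + (11/7)·R2: [0, 0, 6/7]
R4 ← R4 − (1/3)·R3: [0, 0, 0]
Echelon form has 3 nonzero rows, so rank(B) = 3.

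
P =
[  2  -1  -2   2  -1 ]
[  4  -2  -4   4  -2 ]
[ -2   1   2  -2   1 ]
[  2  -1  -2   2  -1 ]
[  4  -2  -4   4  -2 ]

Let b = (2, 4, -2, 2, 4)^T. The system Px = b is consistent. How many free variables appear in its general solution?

4

Row reduce the augmented matrix [P | b].
R2 ← R2 − (2)·R1: [0, 0, 0, 0, 0, 0]
R3 ← R3 + R1: [0, 0, 0, 0, 0, 0]
R4 ← R4 − R1: [0, 0, 0, 0, 0, 0]
R5 ← R5 − (2)·R1: [0, 0, 0, 0, 0, 0]
The echelon form has 1 nonzero rows, and every pivot lies in the first 5 columns, so rank(P) = rank([P|b]) = 1.
The system is consistent.
Free variables = (unknowns) − (rank) = 5 − 1 = 4.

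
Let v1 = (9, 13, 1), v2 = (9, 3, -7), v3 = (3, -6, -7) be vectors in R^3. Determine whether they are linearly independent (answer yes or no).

yes

Form the matrix with these vectors as rows and row reduce.
R2 ← R2 − R1: [0, -10, -8]
R3 ← R3 − (1/3)·R1: [0, -31/3, -22/3]
R3 ← R3 − (31/30)·R2: [0, 0, 14/15]
3 nonzero rows, so the 3 vectors span a space of dimension 3.
Since 3 = 3, the vectors are linearly independent.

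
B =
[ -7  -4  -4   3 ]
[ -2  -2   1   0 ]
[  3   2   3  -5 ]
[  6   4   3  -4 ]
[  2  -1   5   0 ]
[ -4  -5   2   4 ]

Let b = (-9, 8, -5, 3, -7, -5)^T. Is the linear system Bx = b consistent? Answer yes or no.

Row reduce the augmented matrix [B | b].
R2 ← R2 − (2/7)·R1: [0, -6/7, 15/7, -6/7, 74/7]
R3 ← R3 + (3/7)·R1: [0, 2/7, 9/7, -26/7, -62/7]
R4 ← R4 + (6/7)·R1: [0, 4/7, -3/7, -10/7, -33/7]
R5 ← R5 + (2/7)·R1: [0, -15/7, 27/7, 6/7, -67/7]
R6 ← R6 − (4/7)·R1: [0, -19/7, 30/7, 16/7, 1/7]
R3 ← R3 + (1/3)·R2: [0, 0, 2, -4, -16/3]
R4 ← R4 + (2/3)·R2: [0, 0, 1, -2, 7/3]
R5 ← R5 − (5/2)·R2: [0, 0, -3/2, 3, -36]
R6 ← R6 − (19/6)·R2: [0, 0, -5/2, 5, -100/3]
R4 ← R4 − (1/2)·R3: [0, 0, 0, 0, 5]
R5 ← R5 + (3/4)·R3: [0, 0, 0, 0, -40]
R6 ← R6 + (5/4)·R3: [0, 0, 0, 0, -40]
R5 ← R5 + (8)·R4: [0, 0, 0, 0, 0]
R6 ← R6 + (8)·R4: [0, 0, 0, 0, 0]
The echelon form has 4 nonzero rows; the last pivot sits in the augmented column, so rank(B) = 3 but rank([B|b]) = 4.
Since the ranks differ, the system is inconsistent.

no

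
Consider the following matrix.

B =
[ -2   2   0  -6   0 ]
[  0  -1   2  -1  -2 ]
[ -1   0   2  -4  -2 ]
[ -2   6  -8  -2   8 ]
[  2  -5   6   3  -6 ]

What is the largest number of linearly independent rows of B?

Row reduce to echelon form.
R3 ← R3 − (1/2)·R1: [0, -1, 2, -1, -2]
R4 ← R4 − R1: [0, 4, -8, 4, 8]
R5 ← R5 + R1: [0, -3, 6, -3, -6]
R3 ← R3 − R2: [0, 0, 0, 0, 0]
R4 ← R4 + (4)·R2: [0, 0, 0, 0, 0]
R5 ← R5 − (3)·R2: [0, 0, 0, 0, 0]
Echelon form has 2 nonzero rows, so rank(B) = 2.
The rank gives the maximum number of linearly independent rows: 2.

2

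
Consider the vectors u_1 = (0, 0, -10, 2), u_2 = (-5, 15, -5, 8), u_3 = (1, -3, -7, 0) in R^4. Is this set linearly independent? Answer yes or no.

no

Form the matrix with these vectors as rows and row reduce.
Swap R1 ↔ R2
R3 ← R3 + (1/5)·R1: [0, 0, -8, 8/5]
R3 ← R3 − (4/5)·R2: [0, 0, 0, 0]
2 nonzero rows, so the 3 vectors span a space of dimension 2.
Since 2 < 3, the vectors are linearly dependent.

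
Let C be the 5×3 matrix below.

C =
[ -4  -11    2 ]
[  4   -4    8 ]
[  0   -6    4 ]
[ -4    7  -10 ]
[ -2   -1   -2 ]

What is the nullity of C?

Row reduce to echelon form.
R2 ← R2 + R1: [0, -15, 10]
R4 ← R4 − R1: [0, 18, -12]
R5 ← R5 − (1/2)·R1: [0, 9/2, -3]
R3 ← R3 − (2/5)·R2: [0, 0, 0]
R4 ← R4 + (6/5)·R2: [0, 0, 0]
R5 ← R5 + (3/10)·R2: [0, 0, 0]
2 nonzero rows, so rank(C) = 2.
C has 3 columns; by rank–nullity, nullity = 3 − 2 = 1.

1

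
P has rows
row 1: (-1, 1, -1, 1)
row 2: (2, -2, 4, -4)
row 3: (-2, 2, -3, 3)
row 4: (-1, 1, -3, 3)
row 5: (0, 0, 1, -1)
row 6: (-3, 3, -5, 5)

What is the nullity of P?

2

Row reduce to echelon form.
R2 ← R2 + (2)·R1: [0, 0, 2, -2]
R3 ← R3 − (2)·R1: [0, 0, -1, 1]
R4 ← R4 − R1: [0, 0, -2, 2]
R6 ← R6 − (3)·R1: [0, 0, -2, 2]
R3 ← R3 + (1/2)·R2: [0, 0, 0, 0]
R4 ← R4 + R2: [0, 0, 0, 0]
R5 ← R5 − (1/2)·R2: [0, 0, 0, 0]
R6 ← R6 + R2: [0, 0, 0, 0]
2 nonzero rows, so rank(P) = 2.
P has 4 columns; by rank–nullity, nullity = 4 − 2 = 2.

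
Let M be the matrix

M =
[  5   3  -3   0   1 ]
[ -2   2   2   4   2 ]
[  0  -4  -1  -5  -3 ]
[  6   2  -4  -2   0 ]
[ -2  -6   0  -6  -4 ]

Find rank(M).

Row reduce to echelon form.
R2 ← R2 + (2/5)·R1: [0, 16/5, 4/5, 4, 12/5]
R4 ← R4 − (6/5)·R1: [0, -8/5, -2/5, -2, -6/5]
R5 ← R5 + (2/5)·R1: [0, -24/5, -6/5, -6, -18/5]
R3 ← R3 + (5/4)·R2: [0, 0, 0, 0, 0]
R4 ← R4 + (1/2)·R2: [0, 0, 0, 0, 0]
R5 ← R5 + (3/2)·R2: [0, 0, 0, 0, 0]
Echelon form has 2 nonzero rows, so rank(M) = 2.

2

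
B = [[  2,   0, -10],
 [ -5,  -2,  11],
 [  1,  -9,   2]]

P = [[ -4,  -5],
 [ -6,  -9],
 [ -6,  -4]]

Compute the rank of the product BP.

First compute BP:
[[ 52,  30],
 [-34,  -1],
 [ 38,  68]]
Now row reduce the product.
R2 ← R2 + (17/26)·R1: [0, 242/13]
R3 ← R3 − (19/26)·R1: [0, 599/13]
R3 ← R3 − (599/242)·R2: [0, 0]
2 nonzero rows, so rank(BP) = 2.

2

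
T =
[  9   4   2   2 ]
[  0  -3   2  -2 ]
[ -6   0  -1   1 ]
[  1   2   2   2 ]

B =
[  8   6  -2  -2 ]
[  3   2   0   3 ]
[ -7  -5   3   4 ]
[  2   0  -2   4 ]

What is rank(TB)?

First compute TB:
[[ 74,  52, -16,  10],
 [-27, -16,  10,  -9],
 [-39, -31,   7,  12],
 [  4,   0,   0,  20]]
Now row reduce the product.
R2 ← R2 + (27/74)·R1: [0, 110/37, 154/37, -198/37]
R3 ← R3 + (39/74)·R1: [0, -133/37, -53/37, 639/37]
R4 ← R4 − (2/37)·R1: [0, -104/37, 32/37, 720/37]
R3 ← R3 + (133/110)·R2: [0, 0, 18/5, 54/5]
R4 ← R4 + (52/55)·R2: [0, 0, 24/5, 72/5]
R4 ← R4 − (4/3)·R3: [0, 0, 0, 0]
3 nonzero rows, so rank(TB) = 3.

3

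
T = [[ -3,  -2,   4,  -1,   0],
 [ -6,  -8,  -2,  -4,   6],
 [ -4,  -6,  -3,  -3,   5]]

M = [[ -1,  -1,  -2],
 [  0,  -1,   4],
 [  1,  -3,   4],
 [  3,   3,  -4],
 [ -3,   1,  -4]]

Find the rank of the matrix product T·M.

First compute TM:
[[  4, -10,  18],
 [-26,  14, -36],
 [-23,  15, -36]]
Now row reduce the product.
R2 ← R2 + (13/2)·R1: [0, -51, 81]
R3 ← R3 + (23/4)·R1: [0, -85/2, 135/2]
R3 ← R3 − (5/6)·R2: [0, 0, 0]
2 nonzero rows, so rank(TM) = 2.

2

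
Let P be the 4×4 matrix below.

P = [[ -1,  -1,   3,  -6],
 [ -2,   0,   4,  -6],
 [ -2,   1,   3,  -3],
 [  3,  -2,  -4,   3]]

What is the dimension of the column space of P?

2

Row reduce to echelon form.
R2 ← R2 − (2)·R1: [0, 2, -2, 6]
R3 ← R3 − (2)·R1: [0, 3, -3, 9]
R4 ← R4 + (3)·R1: [0, -5, 5, -15]
R3 ← R3 − (3/2)·R2: [0, 0, 0, 0]
R4 ← R4 + (5/2)·R2: [0, 0, 0, 0]
Echelon form has 2 nonzero rows, so rank(P) = 2.
The column space has dimension equal to the rank: 2.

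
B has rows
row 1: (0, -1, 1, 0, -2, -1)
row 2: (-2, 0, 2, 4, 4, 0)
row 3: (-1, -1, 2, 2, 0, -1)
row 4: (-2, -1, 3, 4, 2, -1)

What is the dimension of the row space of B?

2

Row reduce to echelon form.
Swap R1 ↔ R2
R3 ← R3 − (1/2)·R1: [0, -1, 1, 0, -2, -1]
R4 ← R4 − R1: [0, -1, 1, 0, -2, -1]
R3 ← R3 − R2: [0, 0, 0, 0, 0, 0]
R4 ← R4 − R2: [0, 0, 0, 0, 0, 0]
Echelon form has 2 nonzero rows, so rank(B) = 2.
The row space has dimension equal to the rank: 2.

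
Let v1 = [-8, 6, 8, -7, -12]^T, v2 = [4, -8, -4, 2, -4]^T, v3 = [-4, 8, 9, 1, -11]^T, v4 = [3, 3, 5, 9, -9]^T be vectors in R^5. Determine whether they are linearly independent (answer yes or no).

Form the matrix with these vectors as rows and row reduce.
R2 ← R2 + (1/2)·R1: [0, -5, 0, -3/2, -10]
R3 ← R3 − (1/2)·R1: [0, 5, 5, 9/2, -5]
R4 ← R4 + (3/8)·R1: [0, 21/4, 8, 51/8, -27/2]
R3 ← R3 + R2: [0, 0, 5, 3, -15]
R4 ← R4 + (21/20)·R2: [0, 0, 8, 24/5, -24]
R4 ← R4 − (8/5)·R3: [0, 0, 0, 0, 0]
3 nonzero rows, so the 4 vectors span a space of dimension 3.
Since 3 < 4, the vectors are linearly dependent.

no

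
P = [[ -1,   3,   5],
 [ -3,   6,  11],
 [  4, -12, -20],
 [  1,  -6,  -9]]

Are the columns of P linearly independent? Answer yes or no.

Row reduce P to echelon form.
R2 ← R2 − (3)·R1: [0, -3, -4]
R3 ← R3 + (4)·R1: [0, 0, 0]
R4 ← R4 + R1: [0, -3, -4]
R4 ← R4 − R2: [0, 0, 0]
2 pivots among 3 columns.
Only 2 < 3 pivot columns, so the columns are linearly dependent.

no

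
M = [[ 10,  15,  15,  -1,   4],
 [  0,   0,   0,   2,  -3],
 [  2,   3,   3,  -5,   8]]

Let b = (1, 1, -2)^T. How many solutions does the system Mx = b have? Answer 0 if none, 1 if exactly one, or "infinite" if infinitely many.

0

Row reduce the augmented matrix [M | b].
R3 ← R3 − (1/5)·R1: [0, 0, 0, -24/5, 36/5, -11/5]
R3 ← R3 + (12/5)·R2: [0, 0, 0, 0, 0, 1/5]
The echelon form has 3 nonzero rows; the last pivot sits in the augmented column, so rank(M) = 2 but rank([M|b]) = 3.
Since the ranks differ, the system is inconsistent.
It has no solutions.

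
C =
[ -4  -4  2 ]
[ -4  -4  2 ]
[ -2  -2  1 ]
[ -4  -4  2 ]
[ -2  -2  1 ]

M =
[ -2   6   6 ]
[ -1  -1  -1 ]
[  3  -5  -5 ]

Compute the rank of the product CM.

1

First compute CM:
[[ 18, -30, -30],
 [ 18, -30, -30],
 [  9, -15, -15],
 [ 18, -30, -30],
 [  9, -15, -15]]
Now row reduce the product.
R2 ← R2 − R1: [0, 0, 0]
R3 ← R3 − (1/2)·R1: [0, 0, 0]
R4 ← R4 − R1: [0, 0, 0]
R5 ← R5 − (1/2)·R1: [0, 0, 0]
1 nonzero row, so rank(CM) = 1.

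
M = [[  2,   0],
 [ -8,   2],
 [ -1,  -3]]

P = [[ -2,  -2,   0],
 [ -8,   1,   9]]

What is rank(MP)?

First compute MP:
[[ -4,  -4,   0],
 [  0,  18,  18],
 [ 26,  -1, -27]]
Now row reduce the product.
R3 ← R3 + (13/2)·R1: [0, -27, -27]
R3 ← R3 + (3/2)·R2: [0, 0, 0]
2 nonzero rows, so rank(MP) = 2.

2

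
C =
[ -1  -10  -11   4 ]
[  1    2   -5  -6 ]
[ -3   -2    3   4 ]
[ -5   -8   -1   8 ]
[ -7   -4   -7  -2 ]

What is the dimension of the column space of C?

Row reduce to echelon form.
R2 ← R2 + R1: [0, -8, -16, -2]
R3 ← R3 − (3)·R1: [0, 28, 36, -8]
R4 ← R4 − (5)·R1: [0, 42, 54, -12]
R5 ← R5 − (7)·R1: [0, 66, 70, -30]
R3 ← R3 + (7/2)·R2: [0, 0, -20, -15]
R4 ← R4 + (21/4)·R2: [0, 0, -30, -45/2]
R5 ← R5 + (33/4)·R2: [0, 0, -62, -93/2]
R4 ← R4 − (3/2)·R3: [0, 0, 0, 0]
R5 ← R5 − (31/10)·R3: [0, 0, 0, 0]
Echelon form has 3 nonzero rows, so rank(C) = 3.
The column space has dimension equal to the rank: 3.

3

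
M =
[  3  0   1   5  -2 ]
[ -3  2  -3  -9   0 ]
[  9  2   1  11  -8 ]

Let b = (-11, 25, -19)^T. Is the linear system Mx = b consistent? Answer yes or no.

Row reduce the augmented matrix [M | b].
R2 ← R2 + R1: [0, 2, -2, -4, -2, 14]
R3 ← R3 − (3)·R1: [0, 2, -2, -4, -2, 14]
R3 ← R3 − R2: [0, 0, 0, 0, 0, 0]
The echelon form has 2 nonzero rows, and every pivot lies in the first 5 columns, so rank(M) = rank([M|b]) = 2.
The system is consistent.

yes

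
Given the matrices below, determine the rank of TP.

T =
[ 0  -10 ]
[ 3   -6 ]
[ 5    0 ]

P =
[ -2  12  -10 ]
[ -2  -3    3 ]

2

First compute TP:
[[ 20,  30, -30],
 [  6,  54, -48],
 [-10,  60, -50]]
Now row reduce the product.
R2 ← R2 − (3/10)·R1: [0, 45, -39]
R3 ← R3 + (1/2)·R1: [0, 75, -65]
R3 ← R3 − (5/3)·R2: [0, 0, 0]
2 nonzero rows, so rank(TP) = 2.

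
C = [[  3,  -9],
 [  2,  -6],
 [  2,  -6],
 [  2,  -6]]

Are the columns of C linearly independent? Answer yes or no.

no

Row reduce C to echelon form.
R2 ← R2 − (2/3)·R1: [0, 0]
R3 ← R3 − (2/3)·R1: [0, 0]
R4 ← R4 − (2/3)·R1: [0, 0]
1 pivot among 2 columns.
Only 1 < 2 pivot columns, so the columns are linearly dependent.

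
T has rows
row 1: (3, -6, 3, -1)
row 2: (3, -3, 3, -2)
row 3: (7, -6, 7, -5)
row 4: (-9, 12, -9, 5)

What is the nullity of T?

Row reduce to echelon form.
R2 ← R2 − R1: [0, 3, 0, -1]
R3 ← R3 − (7/3)·R1: [0, 8, 0, -8/3]
R4 ← R4 + (3)·R1: [0, -6, 0, 2]
R3 ← R3 − (8/3)·R2: [0, 0, 0, 0]
R4 ← R4 + (2)·R2: [0, 0, 0, 0]
2 nonzero rows, so rank(T) = 2.
T has 4 columns; by rank–nullity, nullity = 4 − 2 = 2.

2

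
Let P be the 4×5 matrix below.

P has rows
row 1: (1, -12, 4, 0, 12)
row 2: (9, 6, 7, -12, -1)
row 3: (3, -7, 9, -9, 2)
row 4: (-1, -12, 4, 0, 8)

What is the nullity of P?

Row reduce to echelon form.
R2 ← R2 − (9)·R1: [0, 114, -29, -12, -109]
R3 ← R3 − (3)·R1: [0, 29, -3, -9, -34]
R4 ← R4 + R1: [0, -24, 8, 0, 20]
R3 ← R3 − (29/114)·R2: [0, 0, 499/114, -113/19, -715/114]
R4 ← R4 + (4/19)·R2: [0, 0, 36/19, -48/19, -56/19]
R4 ← R4 − (216/499)·R3: [0, 0, 0, 24/499, -116/499]
4 nonzero rows, so rank(P) = 4.
P has 5 columns; by rank–nullity, nullity = 5 − 4 = 1.

1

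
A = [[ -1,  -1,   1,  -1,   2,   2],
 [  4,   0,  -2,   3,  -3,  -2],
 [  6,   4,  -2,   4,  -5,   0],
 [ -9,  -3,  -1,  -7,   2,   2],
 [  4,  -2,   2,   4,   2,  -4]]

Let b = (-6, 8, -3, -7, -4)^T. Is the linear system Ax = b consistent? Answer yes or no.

Row reduce the augmented matrix [A | b].
R2 ← R2 + (4)·R1: [0, -4, 2, -1, 5, 6, -16]
R3 ← R3 + (6)·R1: [0, -2, 4, -2, 7, 12, -39]
R4 ← R4 − (9)·R1: [0, 6, -10, 2, -16, -16, 47]
R5 ← R5 + (4)·R1: [0, -6, 6, 0, 10, 4, -28]
R3 ← R3 − (1/2)·R2: [0, 0, 3, -3/2, 9/2, 9, -31]
R4 ← R4 + (3/2)·R2: [0, 0, -7, 1/2, -17/2, -7, 23]
R5 ← R5 − (3/2)·R2: [0, 0, 3, 3/2, 5/2, -5, -4]
R4 ← R4 + (7/3)·R3: [0, 0, 0, -3, 2, 14, -148/3]
R5 ← R5 − R3: [0, 0, 0, 3, -2, -14, 27]
R5 ← R5 + R4: [0, 0, 0, 0, 0, 0, -67/3]
The echelon form has 5 nonzero rows; the last pivot sits in the augmented column, so rank(A) = 4 but rank([A|b]) = 5.
Since the ranks differ, the system is inconsistent.

no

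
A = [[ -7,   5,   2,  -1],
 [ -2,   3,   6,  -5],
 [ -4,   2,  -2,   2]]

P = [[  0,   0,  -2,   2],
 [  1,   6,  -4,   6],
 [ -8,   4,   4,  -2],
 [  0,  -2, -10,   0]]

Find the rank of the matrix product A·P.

First compute AP:
[[-11,  40,  12,  12],
 [-45,  52,  66,   2],
 [ 18,   0, -28,   8]]
Now row reduce the product.
R2 ← R2 − (45/11)·R1: [0, -1228/11, 186/11, -518/11]
R3 ← R3 + (18/11)·R1: [0, 720/11, -92/11, 304/11]
R3 ← R3 + (180/307)·R2: [0, 0, 476/307, 8/307]
3 nonzero rows, so rank(AP) = 3.

3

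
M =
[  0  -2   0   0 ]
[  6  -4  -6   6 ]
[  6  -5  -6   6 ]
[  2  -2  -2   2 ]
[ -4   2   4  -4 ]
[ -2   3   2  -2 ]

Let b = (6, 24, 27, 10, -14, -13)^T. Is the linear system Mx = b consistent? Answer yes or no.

yes

Row reduce the augmented matrix [M | b].
Swap R1 ↔ R2
R3 ← R3 − R1: [0, -1, 0, 0, 3]
R4 ← R4 − (1/3)·R1: [0, -2/3, 0, 0, 2]
R5 ← R5 + (2/3)·R1: [0, -2/3, 0, 0, 2]
R6 ← R6 + (1/3)·R1: [0, 5/3, 0, 0, -5]
R3 ← R3 − (1/2)·R2: [0, 0, 0, 0, 0]
R4 ← R4 − (1/3)·R2: [0, 0, 0, 0, 0]
R5 ← R5 − (1/3)·R2: [0, 0, 0, 0, 0]
R6 ← R6 + (5/6)·R2: [0, 0, 0, 0, 0]
The echelon form has 2 nonzero rows, and every pivot lies in the first 4 columns, so rank(M) = rank([M|b]) = 2.
The system is consistent.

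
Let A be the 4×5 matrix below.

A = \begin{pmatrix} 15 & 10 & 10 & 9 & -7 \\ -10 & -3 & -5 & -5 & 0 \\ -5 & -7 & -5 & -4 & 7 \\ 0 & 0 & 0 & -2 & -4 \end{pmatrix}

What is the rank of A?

Row reduce to echelon form.
R2 ← R2 + (2/3)·R1: [0, 11/3, 5/3, 1, -14/3]
R3 ← R3 + (1/3)·R1: [0, -11/3, -5/3, -1, 14/3]
R3 ← R3 + R2: [0, 0, 0, 0, 0]
Swap R3 ↔ R4
Echelon form has 3 nonzero rows, so rank(A) = 3.

3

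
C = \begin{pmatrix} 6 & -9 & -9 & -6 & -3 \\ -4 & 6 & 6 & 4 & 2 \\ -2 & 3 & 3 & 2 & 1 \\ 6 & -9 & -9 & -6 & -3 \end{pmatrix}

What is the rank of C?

1

Row reduce to echelon form.
R2 ← R2 + (2/3)·R1: [0, 0, 0, 0, 0]
R3 ← R3 + (1/3)·R1: [0, 0, 0, 0, 0]
R4 ← R4 − R1: [0, 0, 0, 0, 0]
Echelon form has 1 nonzero row, so rank(C) = 1.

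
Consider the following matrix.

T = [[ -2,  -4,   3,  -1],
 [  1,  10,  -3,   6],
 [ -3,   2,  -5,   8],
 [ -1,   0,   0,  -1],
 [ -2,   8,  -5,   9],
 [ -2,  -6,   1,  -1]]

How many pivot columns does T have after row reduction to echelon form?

Row reduce to echelon form.
R2 ← R2 + (1/2)·R1: [0, 8, -3/2, 11/2]
R3 ← R3 − (3/2)·R1: [0, 8, -19/2, 19/2]
R4 ← R4 − (1/2)·R1: [0, 2, -3/2, -1/2]
R5 ← R5 − R1: [0, 12, -8, 10]
R6 ← R6 − R1: [0, -2, -2, 0]
R3 ← R3 − R2: [0, 0, -8, 4]
R4 ← R4 − (1/4)·R2: [0, 0, -9/8, -15/8]
R5 ← R5 − (3/2)·R2: [0, 0, -23/4, 7/4]
R6 ← R6 + (1/4)·R2: [0, 0, -19/8, 11/8]
R4 ← R4 − (9/64)·R3: [0, 0, 0, -39/16]
R5 ← R5 − (23/32)·R3: [0, 0, 0, -9/8]
R6 ← R6 − (19/64)·R3: [0, 0, 0, 3/16]
R5 ← R5 − (6/13)·R4: [0, 0, 0, 0]
R6 ← R6 + (1/13)·R4: [0, 0, 0, 0]
Echelon form has 4 nonzero rows, so rank(T) = 4.
Each nonzero row contributes one pivot column: 4 pivot columns.

4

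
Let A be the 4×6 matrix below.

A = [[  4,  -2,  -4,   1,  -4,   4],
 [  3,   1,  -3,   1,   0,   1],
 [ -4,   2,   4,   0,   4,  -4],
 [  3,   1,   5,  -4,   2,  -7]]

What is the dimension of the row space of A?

Row reduce to echelon form.
R2 ← R2 − (3/4)·R1: [0, 5/2, 0, 1/4, 3, -2]
R3 ← R3 + R1: [0, 0, 0, 1, 0, 0]
R4 ← R4 − (3/4)·R1: [0, 5/2, 8, -19/4, 5, -10]
R4 ← R4 − R2: [0, 0, 8, -5, 2, -8]
Swap R3 ↔ R4
Echelon form has 4 nonzero rows, so rank(A) = 4.
The row space has dimension equal to the rank: 4.

4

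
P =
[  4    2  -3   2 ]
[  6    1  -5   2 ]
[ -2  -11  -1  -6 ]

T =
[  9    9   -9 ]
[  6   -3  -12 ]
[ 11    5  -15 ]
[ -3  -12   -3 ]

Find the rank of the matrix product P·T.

First compute PT:
[[  9,  -9, -21],
 [ -1,   2,   3],
 [-77,  82, 183]]
Now row reduce the product.
R2 ← R2 + (1/9)·R1: [0, 1, 2/3]
R3 ← R3 + (77/9)·R1: [0, 5, 10/3]
R3 ← R3 − (5)·R2: [0, 0, 0]
2 nonzero rows, so rank(PT) = 2.

2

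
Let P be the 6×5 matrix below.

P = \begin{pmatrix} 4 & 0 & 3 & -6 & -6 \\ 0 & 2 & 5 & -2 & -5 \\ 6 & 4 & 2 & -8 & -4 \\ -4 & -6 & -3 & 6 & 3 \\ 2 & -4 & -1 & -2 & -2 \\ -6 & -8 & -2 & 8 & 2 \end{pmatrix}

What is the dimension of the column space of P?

Row reduce to echelon form.
R3 ← R3 − (3/2)·R1: [0, 4, -5/2, 1, 5]
R4 ← R4 + R1: [0, -6, 0, 0, -3]
R5 ← R5 − (1/2)·R1: [0, -4, -5/2, 1, 1]
R6 ← R6 + (3/2)·R1: [0, -8, 5/2, -1, -7]
R3 ← R3 − (2)·R2: [0, 0, -25/2, 5, 15]
R4 ← R4 + (3)·R2: [0, 0, 15, -6, -18]
R5 ← R5 + (2)·R2: [0, 0, 15/2, -3, -9]
R6 ← R6 + (4)·R2: [0, 0, 45/2, -9, -27]
R4 ← R4 + (6/5)·R3: [0, 0, 0, 0, 0]
R5 ← R5 + (3/5)·R3: [0, 0, 0, 0, 0]
R6 ← R6 + (9/5)·R3: [0, 0, 0, 0, 0]
Echelon form has 3 nonzero rows, so rank(P) = 3.
The column space has dimension equal to the rank: 3.

3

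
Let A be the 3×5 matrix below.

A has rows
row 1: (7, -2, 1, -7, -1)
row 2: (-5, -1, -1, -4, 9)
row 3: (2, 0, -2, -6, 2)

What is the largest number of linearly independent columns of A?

Row reduce to echelon form.
R2 ← R2 + (5/7)·R1: [0, -17/7, -2/7, -9, 58/7]
R3 ← R3 − (2/7)·R1: [0, 4/7, -16/7, -4, 16/7]
R3 ← R3 + (4/17)·R2: [0, 0, -40/17, -104/17, 72/17]
Echelon form has 3 nonzero rows, so rank(A) = 3.
The rank gives the maximum number of linearly independent columns: 3.

3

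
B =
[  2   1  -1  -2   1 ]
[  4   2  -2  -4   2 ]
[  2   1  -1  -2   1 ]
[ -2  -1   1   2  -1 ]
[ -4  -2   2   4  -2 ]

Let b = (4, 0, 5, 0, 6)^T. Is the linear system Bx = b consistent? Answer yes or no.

no

Row reduce the augmented matrix [B | b].
R2 ← R2 − (2)·R1: [0, 0, 0, 0, 0, -8]
R3 ← R3 − R1: [0, 0, 0, 0, 0, 1]
R4 ← R4 + R1: [0, 0, 0, 0, 0, 4]
R5 ← R5 + (2)·R1: [0, 0, 0, 0, 0, 14]
R3 ← R3 + (1/8)·R2: [0, 0, 0, 0, 0, 0]
R4 ← R4 + (1/2)·R2: [0, 0, 0, 0, 0, 0]
R5 ← R5 + (7/4)·R2: [0, 0, 0, 0, 0, 0]
The echelon form has 2 nonzero rows; the last pivot sits in the augmented column, so rank(B) = 1 but rank([B|b]) = 2.
Since the ranks differ, the system is inconsistent.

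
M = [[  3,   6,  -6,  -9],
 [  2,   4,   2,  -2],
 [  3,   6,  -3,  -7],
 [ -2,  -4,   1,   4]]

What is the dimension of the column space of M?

Row reduce to echelon form.
R2 ← R2 − (2/3)·R1: [0, 0, 6, 4]
R3 ← R3 − R1: [0, 0, 3, 2]
R4 ← R4 + (2/3)·R1: [0, 0, -3, -2]
R3 ← R3 − (1/2)·R2: [0, 0, 0, 0]
R4 ← R4 + (1/2)·R2: [0, 0, 0, 0]
Echelon form has 2 nonzero rows, so rank(M) = 2.
The column space has dimension equal to the rank: 2.

2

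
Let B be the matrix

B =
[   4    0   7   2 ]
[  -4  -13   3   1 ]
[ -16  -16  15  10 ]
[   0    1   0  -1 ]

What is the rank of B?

4

Row reduce to echelon form.
R2 ← R2 + R1: [0, -13, 10, 3]
R3 ← R3 + (4)·R1: [0, -16, 43, 18]
R3 ← R3 − (16/13)·R2: [0, 0, 399/13, 186/13]
R4 ← R4 + (1/13)·R2: [0, 0, 10/13, -10/13]
R4 ← R4 − (10/399)·R3: [0, 0, 0, -150/133]
Echelon form has 4 nonzero rows, so rank(B) = 4.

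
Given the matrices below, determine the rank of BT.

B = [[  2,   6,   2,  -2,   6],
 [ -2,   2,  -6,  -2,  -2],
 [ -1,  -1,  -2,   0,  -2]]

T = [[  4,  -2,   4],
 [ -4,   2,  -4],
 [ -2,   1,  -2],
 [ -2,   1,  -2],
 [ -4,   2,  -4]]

First compute BT:
[[-40,  20, -40],
 [  8,  -4,   8],
 [ 12,  -6,  12]]
Now row reduce the product.
R2 ← R2 + (1/5)·R1: [0, 0, 0]
R3 ← R3 + (3/10)·R1: [0, 0, 0]
1 nonzero row, so rank(BT) = 1.

1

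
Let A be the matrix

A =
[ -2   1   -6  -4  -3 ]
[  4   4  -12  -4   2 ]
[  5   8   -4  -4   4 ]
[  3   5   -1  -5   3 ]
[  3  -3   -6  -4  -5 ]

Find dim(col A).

5

Row reduce to echelon form.
R2 ← R2 + (2)·R1: [0, 6, -24, -12, -4]
R3 ← R3 + (5/2)·R1: [0, 21/2, -19, -14, -7/2]
R4 ← R4 + (3/2)·R1: [0, 13/2, -10, -11, -3/2]
R5 ← R5 + (3/2)·R1: [0, -3/2, -15, -10, -19/2]
R3 ← R3 − (7/4)·R2: [0, 0, 23, 7, 7/2]
R4 ← R4 − (13/12)·R2: [0, 0, 16, 2, 17/6]
R5 ← R5 + (1/4)·R2: [0, 0, -21, -13, -21/2]
R4 ← R4 − (16/23)·R3: [0, 0, 0, -66/23, 55/138]
R5 ← R5 + (21/23)·R3: [0, 0, 0, -152/23, -168/23]
R5 ← R5 − (76/33)·R4: [0, 0, 0, 0, -74/9]
Echelon form has 5 nonzero rows, so rank(A) = 5.
The column space has dimension equal to the rank: 5.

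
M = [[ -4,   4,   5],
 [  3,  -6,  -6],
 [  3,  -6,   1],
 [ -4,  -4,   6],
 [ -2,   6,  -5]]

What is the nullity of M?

0

Row reduce to echelon form.
R2 ← R2 + (3/4)·R1: [0, -3, -9/4]
R3 ← R3 + (3/4)·R1: [0, -3, 19/4]
R4 ← R4 − R1: [0, -8, 1]
R5 ← R5 − (1/2)·R1: [0, 4, -15/2]
R3 ← R3 − R2: [0, 0, 7]
R4 ← R4 − (8/3)·R2: [0, 0, 7]
R5 ← R5 + (4/3)·R2: [0, 0, -21/2]
R4 ← R4 − R3: [0, 0, 0]
R5 ← R5 + (3/2)·R3: [0, 0, 0]
3 nonzero rows, so rank(M) = 3.
M has 3 columns; by rank–nullity, nullity = 3 − 3 = 0.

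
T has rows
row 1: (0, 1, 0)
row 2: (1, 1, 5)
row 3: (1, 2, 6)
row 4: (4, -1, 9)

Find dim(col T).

3

Row reduce to echelon form.
Swap R1 ↔ R2
R3 ← R3 − R1: [0, 1, 1]
R4 ← R4 − (4)·R1: [0, -5, -11]
R3 ← R3 − R2: [0, 0, 1]
R4 ← R4 + (5)·R2: [0, 0, -11]
R4 ← R4 + (11)·R3: [0, 0, 0]
Echelon form has 3 nonzero rows, so rank(T) = 3.
The column space has dimension equal to the rank: 3.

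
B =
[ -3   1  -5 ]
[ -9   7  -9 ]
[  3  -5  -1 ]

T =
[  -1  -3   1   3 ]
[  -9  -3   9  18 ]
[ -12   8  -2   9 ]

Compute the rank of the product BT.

First compute BT:
[[ 54, -34,  16, -36],
 [ 54, -66,  72,  18],
 [ 54,  -2, -40, -90]]
Now row reduce the product.
R2 ← R2 − R1: [0, -32, 56, 54]
R3 ← R3 − R1: [0, 32, -56, -54]
R3 ← R3 + R2: [0, 0, 0, 0]
2 nonzero rows, so rank(BT) = 2.

2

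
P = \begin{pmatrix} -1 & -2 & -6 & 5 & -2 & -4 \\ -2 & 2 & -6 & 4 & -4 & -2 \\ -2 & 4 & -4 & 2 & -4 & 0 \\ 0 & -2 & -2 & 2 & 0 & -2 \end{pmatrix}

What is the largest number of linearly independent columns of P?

2

Row reduce to echelon form.
R2 ← R2 − (2)·R1: [0, 6, 6, -6, 0, 6]
R3 ← R3 − (2)·R1: [0, 8, 8, -8, 0, 8]
R3 ← R3 − (4/3)·R2: [0, 0, 0, 0, 0, 0]
R4 ← R4 + (1/3)·R2: [0, 0, 0, 0, 0, 0]
Echelon form has 2 nonzero rows, so rank(P) = 2.
The rank gives the maximum number of linearly independent columns: 2.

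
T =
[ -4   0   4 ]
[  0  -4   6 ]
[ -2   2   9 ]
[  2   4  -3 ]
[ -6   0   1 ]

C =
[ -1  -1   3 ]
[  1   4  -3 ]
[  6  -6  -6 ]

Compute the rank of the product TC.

3

First compute TC:
[[ 28, -20, -36],
 [ 32, -52, -24],
 [ 58, -44, -66],
 [-16,  32,  12],
 [ 12,   0, -24]]
Now row reduce the product.
R2 ← R2 − (8/7)·R1: [0, -204/7, 120/7]
R3 ← R3 − (29/14)·R1: [0, -18/7, 60/7]
R4 ← R4 + (4/7)·R1: [0, 144/7, -60/7]
R5 ← R5 − (3/7)·R1: [0, 60/7, -60/7]
R3 ← R3 − (3/34)·R2: [0, 0, 120/17]
R4 ← R4 + (12/17)·R2: [0, 0, 60/17]
R5 ← R5 + (5/17)·R2: [0, 0, -60/17]
R4 ← R4 − (1/2)·R3: [0, 0, 0]
R5 ← R5 + (1/2)·R3: [0, 0, 0]
3 nonzero rows, so rank(TC) = 3.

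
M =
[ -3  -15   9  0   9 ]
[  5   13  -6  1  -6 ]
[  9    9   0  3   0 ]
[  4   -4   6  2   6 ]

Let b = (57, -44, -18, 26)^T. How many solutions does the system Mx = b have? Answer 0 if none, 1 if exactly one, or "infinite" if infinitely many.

Row reduce the augmented matrix [M | b].
R2 ← R2 + (5/3)·R1: [0, -12, 9, 1, 9, 51]
R3 ← R3 + (3)·R1: [0, -36, 27, 3, 27, 153]
R4 ← R4 + (4/3)·R1: [0, -24, 18, 2, 18, 102]
R3 ← R3 − (3)·R2: [0, 0, 0, 0, 0, 0]
R4 ← R4 − (2)·R2: [0, 0, 0, 0, 0, 0]
The echelon form has 2 nonzero rows, and every pivot lies in the first 5 columns, so rank(M) = rank([M|b]) = 2.
The system is consistent.
rank = 2 < 5 unknowns, so there are infinitely many solutions.

infinite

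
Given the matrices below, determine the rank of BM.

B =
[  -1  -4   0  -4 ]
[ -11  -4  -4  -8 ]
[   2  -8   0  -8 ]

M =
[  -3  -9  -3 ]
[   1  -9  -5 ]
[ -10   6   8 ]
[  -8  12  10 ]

First compute BM:
[[ 31,  -3, -17],
 [133,  15, -59],
 [ 50, -42, -46]]
Now row reduce the product.
R2 ← R2 − (133/31)·R1: [0, 864/31, 432/31]
R3 ← R3 − (50/31)·R1: [0, -1152/31, -576/31]
R3 ← R3 + (4/3)·R2: [0, 0, 0]
2 nonzero rows, so rank(BM) = 2.

2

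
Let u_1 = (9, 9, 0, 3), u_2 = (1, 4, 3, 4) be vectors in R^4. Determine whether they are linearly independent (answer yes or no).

Form the matrix with these vectors as rows and row reduce.
R2 ← R2 − (1/9)·R1: [0, 3, 3, 11/3]
2 nonzero rows, so the 2 vectors span a space of dimension 2.
Since 2 = 2, the vectors are linearly independent.

yes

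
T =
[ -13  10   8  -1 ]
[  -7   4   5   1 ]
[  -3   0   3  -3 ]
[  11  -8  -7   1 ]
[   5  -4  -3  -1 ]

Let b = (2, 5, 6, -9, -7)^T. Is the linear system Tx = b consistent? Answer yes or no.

Row reduce the augmented matrix [T | b].
R2 ← R2 − (7/13)·R1: [0, -18/13, 9/13, 20/13, 51/13]
R3 ← R3 − (3/13)·R1: [0, -30/13, 15/13, -36/13, 72/13]
R4 ← R4 + (11/13)·R1: [0, 6/13, -3/13, 2/13, -95/13]
R5 ← R5 + (5/13)·R1: [0, -2/13, 1/13, -18/13, -81/13]
R3 ← R3 − (5/3)·R2: [0, 0, 0, -16/3, -1]
R4 ← R4 + (1/3)·R2: [0, 0, 0, 2/3, -6]
R5 ← R5 − (1/9)·R2: [0, 0, 0, -14/9, -20/3]
R4 ← R4 + (1/8)·R3: [0, 0, 0, 0, -49/8]
R5 ← R5 − (7/24)·R3: [0, 0, 0, 0, -51/8]
R5 ← R5 − (51/49)·R4: [0, 0, 0, 0, 0]
The echelon form has 4 nonzero rows; the last pivot sits in the augmented column, so rank(T) = 3 but rank([T|b]) = 4.
Since the ranks differ, the system is inconsistent.

no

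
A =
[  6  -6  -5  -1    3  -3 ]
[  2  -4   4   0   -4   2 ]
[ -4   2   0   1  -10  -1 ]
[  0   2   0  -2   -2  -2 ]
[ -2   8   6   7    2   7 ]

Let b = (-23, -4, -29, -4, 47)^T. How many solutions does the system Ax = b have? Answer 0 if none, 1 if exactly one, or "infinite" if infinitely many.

Row reduce the augmented matrix [A | b].
R2 ← R2 − (1/3)·R1: [0, -2, 17/3, 1/3, -5, 3, 11/3]
R3 ← R3 + (2/3)·R1: [0, -2, -10/3, 1/3, -8, -3, -133/3]
R5 ← R5 + (1/3)·R1: [0, 6, 13/3, 20/3, 3, 6, 118/3]
R3 ← R3 − R2: [0, 0, -9, 0, -3, -6, -48]
R4 ← R4 + R2: [0, 0, 17/3, -5/3, -7, 1, -1/3]
R5 ← R5 + (3)·R2: [0, 0, 64/3, 23/3, -12, 15, 151/3]
R4 ← R4 + (17/27)·R3: [0, 0, 0, -5/3, -80/9, -25/9, -275/9]
R5 ← R5 + (64/27)·R3: [0, 0, 0, 23/3, -172/9, 7/9, -571/9]
R5 ← R5 + (23/5)·R4: [0, 0, 0, 0, -60, -12, -204]
The echelon form has 5 nonzero rows, and every pivot lies in the first 6 columns, so rank(A) = rank([A|b]) = 5.
The system is consistent.
rank = 5 < 6 unknowns, so there are infinitely many solutions.

infinite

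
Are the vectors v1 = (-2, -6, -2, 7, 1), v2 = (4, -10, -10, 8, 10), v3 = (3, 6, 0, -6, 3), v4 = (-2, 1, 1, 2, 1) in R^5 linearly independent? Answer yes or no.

no

Form the matrix with these vectors as rows and row reduce.
R2 ← R2 + (2)·R1: [0, -22, -14, 22, 12]
R3 ← R3 + (3/2)·R1: [0, -3, -3, 9/2, 9/2]
R4 ← R4 − R1: [0, 7, 3, -5, 0]
R3 ← R3 − (3/22)·R2: [0, 0, -12/11, 3/2, 63/22]
R4 ← R4 + (7/22)·R2: [0, 0, -16/11, 2, 42/11]
R4 ← R4 − (4/3)·R3: [0, 0, 0, 0, 0]
3 nonzero rows, so the 4 vectors span a space of dimension 3.
Since 3 < 4, the vectors are linearly dependent.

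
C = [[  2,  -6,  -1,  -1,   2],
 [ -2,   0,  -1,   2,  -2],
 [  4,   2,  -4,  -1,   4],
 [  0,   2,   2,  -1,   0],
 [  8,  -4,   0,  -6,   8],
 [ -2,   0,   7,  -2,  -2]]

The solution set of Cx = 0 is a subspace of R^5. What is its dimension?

Row reduce to echelon form.
R2 ← R2 + R1: [0, -6, -2, 1, 0]
R3 ← R3 − (2)·R1: [0, 14, -2, 1, 0]
R5 ← R5 − (4)·R1: [0, 20, 4, -2, 0]
R6 ← R6 + R1: [0, -6, 6, -3, 0]
R3 ← R3 + (7/3)·R2: [0, 0, -20/3, 10/3, 0]
R4 ← R4 + (1/3)·R2: [0, 0, 4/3, -2/3, 0]
R5 ← R5 + (10/3)·R2: [0, 0, -8/3, 4/3, 0]
R6 ← R6 − R2: [0, 0, 8, -4, 0]
R4 ← R4 + (1/5)·R3: [0, 0, 0, 0, 0]
R5 ← R5 − (2/5)·R3: [0, 0, 0, 0, 0]
R6 ← R6 + (6/5)·R3: [0, 0, 0, 0, 0]
3 nonzero rows, so rank(C) = 3.
C has 5 columns; by rank–nullity, nullity = 5 − 3 = 2.

2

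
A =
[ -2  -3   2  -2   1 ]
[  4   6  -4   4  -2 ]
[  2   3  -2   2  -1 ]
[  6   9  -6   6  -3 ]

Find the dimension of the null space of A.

4

Row reduce to echelon form.
R2 ← R2 + (2)·R1: [0, 0, 0, 0, 0]
R3 ← R3 + R1: [0, 0, 0, 0, 0]
R4 ← R4 + (3)·R1: [0, 0, 0, 0, 0]
1 nonzero row, so rank(A) = 1.
A has 5 columns; by rank–nullity, nullity = 5 − 1 = 4.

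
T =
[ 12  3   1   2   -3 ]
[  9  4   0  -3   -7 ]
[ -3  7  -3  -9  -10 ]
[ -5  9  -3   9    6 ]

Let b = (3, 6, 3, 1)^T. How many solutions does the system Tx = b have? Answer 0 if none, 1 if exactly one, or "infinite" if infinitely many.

Row reduce the augmented matrix [T | b].
R2 ← R2 − (3/4)·R1: [0, 7/4, -3/4, -9/2, -19/4, 15/4]
R3 ← R3 + (1/4)·R1: [0, 31/4, -11/4, -17/2, -43/4, 15/4]
R4 ← R4 + (5/12)·R1: [0, 41/4, -31/12, 59/6, 19/4, 9/4]
R3 ← R3 − (31/7)·R2: [0, 0, 4/7, 80/7, 72/7, -90/7]
R4 ← R4 − (41/7)·R2: [0, 0, 38/21, 760/21, 228/7, -138/7]
R4 ← R4 − (19/6)·R3: [0, 0, 0, 0, 0, 21]
The echelon form has 4 nonzero rows; the last pivot sits in the augmented column, so rank(T) = 3 but rank([T|b]) = 4.
Since the ranks differ, the system is inconsistent.
It has no solutions.

0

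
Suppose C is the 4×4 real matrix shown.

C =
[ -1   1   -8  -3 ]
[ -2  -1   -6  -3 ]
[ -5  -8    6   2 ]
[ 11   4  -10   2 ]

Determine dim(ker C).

0

Row reduce to echelon form.
R2 ← R2 − (2)·R1: [0, -3, 10, 3]
R3 ← R3 − (5)·R1: [0, -13, 46, 17]
R4 ← R4 + (11)·R1: [0, 15, -98, -31]
R3 ← R3 − (13/3)·R2: [0, 0, 8/3, 4]
R4 ← R4 + (5)·R2: [0, 0, -48, -16]
R4 ← R4 + (18)·R3: [0, 0, 0, 56]
4 nonzero rows, so rank(C) = 4.
C has 4 columns; by rank–nullity, nullity = 4 − 4 = 0.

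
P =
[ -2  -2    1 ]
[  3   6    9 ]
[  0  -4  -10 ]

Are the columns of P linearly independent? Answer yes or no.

Row reduce P to echelon form.
R2 ← R2 + (3/2)·R1: [0, 3, 21/2]
R3 ← R3 + (4/3)·R2: [0, 0, 4]
3 pivots among 3 columns.
Every column is a pivot column, so the columns are linearly independent.

yes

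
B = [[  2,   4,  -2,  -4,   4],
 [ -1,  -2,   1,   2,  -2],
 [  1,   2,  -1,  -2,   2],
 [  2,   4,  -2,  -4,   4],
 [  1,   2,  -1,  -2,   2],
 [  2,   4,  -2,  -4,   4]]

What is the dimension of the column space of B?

Row reduce to echelon form.
R2 ← R2 + (1/2)·R1: [0, 0, 0, 0, 0]
R3 ← R3 − (1/2)·R1: [0, 0, 0, 0, 0]
R4 ← R4 − R1: [0, 0, 0, 0, 0]
R5 ← R5 − (1/2)·R1: [0, 0, 0, 0, 0]
R6 ← R6 − R1: [0, 0, 0, 0, 0]
Echelon form has 1 nonzero row, so rank(B) = 1.
The column space has dimension equal to the rank: 1.

1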